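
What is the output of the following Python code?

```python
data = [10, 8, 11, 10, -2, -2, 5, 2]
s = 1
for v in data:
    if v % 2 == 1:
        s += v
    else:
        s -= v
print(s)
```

v=10: not odd, s = 1-10 = -9
v=8: not odd, s = (-9)-8 = -17
v=11: odd, s = (-17)+11 = -6
v=10: not odd, s = (-6)-10 = -16
v=-2: not odd, s = (-16)-(-2) = -14
v=-2: not odd, s = (-14)-(-2) = -12
v=5: odd, s = (-12)+5 = -7
v=2: not odd, s = (-7)-2 = -9

-9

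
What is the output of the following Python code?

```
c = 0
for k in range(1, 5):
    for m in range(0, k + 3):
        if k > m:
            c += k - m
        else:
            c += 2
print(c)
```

k=1,m=0: 1>0, c = 0+1 = 1
k=1,m=1: not 1>1, c = 1+2 = 3
k=1,m=2: not 1>2, c = 3+2 = 5
k=1,m=3: not 1>3, c = 5+2 = 7
k=2,m=0: 2>0, c = 7+2 = 9
k=2,m=1: 2>1, c = 9+1 = 10
k=2,m=2: not 2>2, c = 10+2 = 12
k=2,m=3: not 2>3, c = 12+2 = 14
k=2,m=4: not 2>4, c = 14+2 = 16
k=3,m=0: 3>0, c = 16+3 = 19
k=3,m=1: 3>1, c = 19+2 = 21
k=3,m=2: 3>2, c = 21+1 = 22
k=3,m=3: not 3>3, c = 22+2 = 24
k=3,m=4: not 3>4, c = 24+2 = 26
k=3,m=5: not 3>5, c = 26+2 = 28
k=4,m=0: 4>0, c = 28+4 = 32
k=4,m=1: 4>1, c = 32+3 = 35
k=4,m=2: 4>2, c = 35+2 = 37
k=4,m=3: 4>3, c = 37+1 = 38
k=4,m=4: not 4>4, c = 38+2 = 40
k=4,m=5: not 4>5, c = 40+2 = 42
k=4,m=6: not 4>6, c = 42+2 = 44

44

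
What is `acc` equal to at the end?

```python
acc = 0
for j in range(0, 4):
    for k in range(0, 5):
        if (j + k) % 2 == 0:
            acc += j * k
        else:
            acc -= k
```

8

j=0,k=0: even sum, acc = 0+0 = 0
j=0,k=1: odd sum, acc = 0-1 = -1
j=0,k=2: even sum, acc = (-1)+0 = -1
j=0,k=3: odd sum, acc = (-1)-3 = -4
j=0,k=4: even sum, acc = (-4)+0 = -4
j=1,k=0: odd sum, acc = (-4)-0 = -4
j=1,k=1: even sum, acc = (-4)+1 = -3
j=1,k=2: odd sum, acc = (-3)-2 = -5
j=1,k=3: even sum, acc = (-5)+3 = -2
j=1,k=4: odd sum, acc = (-2)-4 = -6
j=2,k=0: even sum, acc = (-6)+0 = -6
j=2,k=1: odd sum, acc = (-6)-1 = -7
j=2,k=2: even sum, acc = (-7)+4 = -3
j=2,k=3: odd sum, acc = (-3)-3 = -6
j=2,k=4: even sum, acc = (-6)+8 = 2
j=3,k=0: odd sum, acc = 2-0 = 2
j=3,k=1: even sum, acc = 2+3 = 5
j=3,k=2: odd sum, acc = 5-2 = 3
j=3,k=3: even sum, acc = 3+9 = 12
j=3,k=4: odd sum, acc = 12-4 = 8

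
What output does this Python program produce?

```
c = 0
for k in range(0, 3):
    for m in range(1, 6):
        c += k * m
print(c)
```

k=0,m=1: c = 0+0 = 0
k=0,m=2: c = 0+0 = 0
k=0,m=3: c = 0+0 = 0
k=0,m=4: c = 0+0 = 0
k=0,m=5: c = 0+0 = 0
k=1,m=1: c = 0+1 = 1
k=1,m=2: c = 1+2 = 3
k=1,m=3: c = 3+3 = 6
k=1,m=4: c = 6+4 = 10
k=1,m=5: c = 10+5 = 15
k=2,m=1: c = 15+2 = 17
k=2,m=2: c = 17+4 = 21
k=2,m=3: c = 21+6 = 27
k=2,m=4: c = 27+8 = 35
k=2,m=5: c = 35+10 = 45

45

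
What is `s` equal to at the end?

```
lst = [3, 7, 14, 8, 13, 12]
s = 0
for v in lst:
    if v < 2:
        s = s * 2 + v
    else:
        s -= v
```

-57

v=3: not <2, s = 0-3 = -3
v=7: not <2, s = (-3)-7 = -10
v=14: not <2, s = (-10)-14 = -24
v=8: not <2, s = (-24)-8 = -32
v=13: not <2, s = (-32)-13 = -45
v=12: not <2, s = (-45)-12 = -57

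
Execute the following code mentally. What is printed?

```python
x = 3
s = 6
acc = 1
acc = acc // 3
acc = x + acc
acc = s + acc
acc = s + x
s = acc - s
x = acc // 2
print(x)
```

4

acc = 1//3 = 0
acc = 3+0 = 3
acc = 6+3 = 9
acc = 6+3 = 9
s = 9-6 = 3
x = 9//2 = 4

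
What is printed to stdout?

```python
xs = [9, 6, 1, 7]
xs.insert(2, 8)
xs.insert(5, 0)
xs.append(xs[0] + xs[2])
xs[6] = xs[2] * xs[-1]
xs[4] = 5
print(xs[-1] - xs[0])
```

127

insert 8 at 2 → [9, 6, 8, 1, 7]
insert 0 at 5 → [9, 6, 8, 1, 7, 0]
append xs[0]+xs[2] = 9+8 = 17 → [9, 6, 8, 1, 7, 0, 17]
xs[6] = xs[2]*xs[-1] = 8*17 = 136 → [9, 6, 8, 1, 7, 0, 136]
xs[4] = 5 → [9, 6, 8, 1, 5, 0, 136]
xs[-1]-xs[0] = 136-9 = 127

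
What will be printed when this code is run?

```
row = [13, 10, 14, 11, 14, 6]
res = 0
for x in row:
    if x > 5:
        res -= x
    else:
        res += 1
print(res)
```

-68

x=13: >5, res = 0-13 = -13
x=10: >5, res = (-13)-10 = -23
x=14: >5, res = (-23)-14 = -37
x=11: >5, res = (-37)-11 = -48
x=14: >5, res = (-48)-14 = -62
x=6: >5, res = (-62)-6 = -68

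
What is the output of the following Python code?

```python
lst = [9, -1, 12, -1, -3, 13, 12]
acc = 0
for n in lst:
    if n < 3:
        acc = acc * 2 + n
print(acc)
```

n=9: not <3
n=-1: <3, acc = 0*2+(-1) = -1
n=12: not <3
n=-1: <3, acc = (-1)*2+(-1) = -3
n=-3: <3, acc = (-3)*2+(-3) = -9
n=13: not <3
n=12: not <3

-9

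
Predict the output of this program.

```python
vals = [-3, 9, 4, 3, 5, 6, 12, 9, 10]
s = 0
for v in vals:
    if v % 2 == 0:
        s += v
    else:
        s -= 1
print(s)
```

v=-3: not even, s = 0-1 = -1
v=9: not even, s = (-1)-1 = -2
v=4: even, s = (-2)+4 = 2
v=3: not even, s = 2-1 = 1
v=5: not even, s = 1-1 = 0
v=6: even, s = 0+6 = 6
v=12: even, s = 6+12 = 18
v=9: not even, s = 18-1 = 17
v=10: even, s = 17+10 = 27

27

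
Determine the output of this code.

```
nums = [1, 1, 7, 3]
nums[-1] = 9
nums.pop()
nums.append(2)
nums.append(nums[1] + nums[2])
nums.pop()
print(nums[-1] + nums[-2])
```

9

nums[-1] = 9 → [1, 1, 7, 9]
pop() removes 9 → [1, 1, 7]
append 2 → [1, 1, 7, 2]
append nums[1]+nums[2] = 1+7 = 8 → [1, 1, 7, 2, 8]
pop() removes 8 → [1, 1, 7, 2]
nums[-1]+nums[-2] = 2+7 = 9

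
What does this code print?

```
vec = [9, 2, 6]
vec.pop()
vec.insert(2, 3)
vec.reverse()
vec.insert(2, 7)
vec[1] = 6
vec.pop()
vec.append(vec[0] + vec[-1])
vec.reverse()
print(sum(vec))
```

26

pop() removes 6 → [9, 2]
insert 3 at 2 → [9, 2, 3]
reverse → [3, 2, 9]
insert 7 at 2 → [3, 2, 7, 9]
vec[1] = 6 → [3, 6, 7, 9]
pop() removes 9 → [3, 6, 7]
append vec[0]+vec[-1] = 3+7 = 10 → [3, 6, 7, 10]
reverse → [10, 7, 6, 3]
sum = 26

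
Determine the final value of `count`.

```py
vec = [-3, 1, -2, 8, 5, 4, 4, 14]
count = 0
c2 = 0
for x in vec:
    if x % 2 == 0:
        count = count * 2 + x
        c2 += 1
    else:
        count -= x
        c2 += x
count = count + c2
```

102

x=-3: not even, count = 0-(-3) = 3; c2=-3
x=1: not even, count = 3-1 = 2; c2=-2
x=-2: even, count = 2*2+(-2) = 2; c2=-1
x=8: even, count = 2*2+8 = 12; c2=0
x=5: not even, count = 12-5 = 7; c2=5
x=4: even, count = 7*2+4 = 18; c2=6
x=4: even, count = 18*2+4 = 40; c2=7
x=14: even, count = 40*2+14 = 94; c2=8
count+c2 = 94+8 = 102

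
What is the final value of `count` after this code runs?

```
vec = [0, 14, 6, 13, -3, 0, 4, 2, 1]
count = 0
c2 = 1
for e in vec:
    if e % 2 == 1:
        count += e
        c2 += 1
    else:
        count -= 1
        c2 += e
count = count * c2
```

e=0: not odd, count = 0-1 = -1; c2=1
e=14: not odd, count = (-1)-1 = -2; c2=15
e=6: not odd, count = (-2)-1 = -3; c2=21
e=13: odd, count = (-3)+13 = 10; c2=22
e=-3: odd, count = 10+(-3) = 7; c2=23
e=0: not odd, count = 7-1 = 6; c2=23
e=4: not odd, count = 6-1 = 5; c2=27
e=2: not odd, count = 5-1 = 4; c2=29
e=1: odd, count = 4+1 = 5; c2=30
count*c2 = 5*30 = 150

150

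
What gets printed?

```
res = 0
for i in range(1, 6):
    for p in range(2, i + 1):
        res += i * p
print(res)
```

125

i=2,p=2: res = 0+4 = 4
i=3,p=2: res = 4+6 = 10
i=3,p=3: res = 10+9 = 19
i=4,p=2: res = 19+8 = 27
i=4,p=3: res = 27+12 = 39
i=4,p=4: res = 39+16 = 55
i=5,p=2: res = 55+10 = 65
i=5,p=3: res = 65+15 = 80
i=5,p=4: res = 80+20 = 100
i=5,p=5: res = 100+25 = 125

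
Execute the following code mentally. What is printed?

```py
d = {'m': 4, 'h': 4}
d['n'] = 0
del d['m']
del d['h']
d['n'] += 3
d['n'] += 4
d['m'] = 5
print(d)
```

{'n': 7, 'm': 5}

d['n'] = 0 → {'m': 4, 'h': 4, 'n': 0}
del 'm' → {'h': 4, 'n': 0}
del 'h' → {'n': 0}
d['n'] = 0+3 = 3 → {'n': 3}
d['n'] = 3+4 = 7 → {'n': 7}
d['m'] = 5 → {'n': 7, 'm': 5}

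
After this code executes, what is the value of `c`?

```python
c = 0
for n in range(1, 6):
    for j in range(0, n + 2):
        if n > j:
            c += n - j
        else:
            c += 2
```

55

n=1,j=0: 1>0, c = 0+1 = 1
n=1,j=1: not 1>1, c = 1+2 = 3
n=1,j=2: not 1>2, c = 3+2 = 5
n=2,j=0: 2>0, c = 5+2 = 7
n=2,j=1: 2>1, c = 7+1 = 8
n=2,j=2: not 2>2, c = 8+2 = 10
n=2,j=3: not 2>3, c = 10+2 = 12
n=3,j=0: 3>0, c = 12+3 = 15
n=3,j=1: 3>1, c = 15+2 = 17
n=3,j=2: 3>2, c = 17+1 = 18
n=3,j=3: not 3>3, c = 18+2 = 20
n=3,j=4: not 3>4, c = 20+2 = 22
n=4,j=0: 4>0, c = 22+4 = 26
n=4,j=1: 4>1, c = 26+3 = 29
n=4,j=2: 4>2, c = 29+2 = 31
n=4,j=3: 4>3, c = 31+1 = 32
n=4,j=4: not 4>4, c = 32+2 = 34
n=4,j=5: not 4>5, c = 34+2 = 36
n=5,j=0: 5>0, c = 36+5 = 41
n=5,j=1: 5>1, c = 41+4 = 45
n=5,j=2: 5>2, c = 45+3 = 48
n=5,j=3: 5>3, c = 48+2 = 50
n=5,j=4: 5>4, c = 50+1 = 51
n=5,j=5: not 5>5, c = 51+2 = 53
n=5,j=6: not 5>6, c = 53+2 = 55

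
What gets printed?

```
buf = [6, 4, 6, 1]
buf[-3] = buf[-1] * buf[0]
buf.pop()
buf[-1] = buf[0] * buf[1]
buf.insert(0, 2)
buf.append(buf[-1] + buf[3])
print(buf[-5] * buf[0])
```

4

buf[-3] = buf[-1]*buf[0] = 1*6 = 6 → [6, 6, 6, 1]
pop() removes 1 → [6, 6, 6]
buf[-1] = buf[0]*buf[1] = 6*6 = 36 → [6, 6, 36]
insert 2 at 0 → [2, 6, 6, 36]
append buf[-1]+buf[3] = 36+36 = 72 → [2, 6, 6, 36, 72]
buf[-5]*buf[0] = 2*2 = 4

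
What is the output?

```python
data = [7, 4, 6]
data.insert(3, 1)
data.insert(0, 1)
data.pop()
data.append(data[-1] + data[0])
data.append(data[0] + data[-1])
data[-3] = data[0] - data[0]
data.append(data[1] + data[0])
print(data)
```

insert 1 at 3 → [7, 4, 6, 1]
insert 1 at 0 → [1, 7, 4, 6, 1]
pop() removes 1 → [1, 7, 4, 6]
append data[-1]+data[0] = 6+1 = 7 → [1, 7, 4, 6, 7]
append data[0]+data[-1] = 1+7 = 8 → [1, 7, 4, 6, 7, 8]
data[-3] = data[0]-data[0] = 1-1 = 0 → [1, 7, 4, 0, 7, 8]
append data[1]+data[0] = 7+1 = 8 → [1, 7, 4, 0, 7, 8, 8]

[1, 7, 4, 0, 7, 8, 8]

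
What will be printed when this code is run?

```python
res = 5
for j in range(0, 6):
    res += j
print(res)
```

j=0: res = 5+0 = 5
j=1: res = 5+1 = 6
j=2: res = 6+2 = 8
j=3: res = 8+3 = 11
j=4: res = 11+4 = 15
j=5: res = 15+5 = 20

20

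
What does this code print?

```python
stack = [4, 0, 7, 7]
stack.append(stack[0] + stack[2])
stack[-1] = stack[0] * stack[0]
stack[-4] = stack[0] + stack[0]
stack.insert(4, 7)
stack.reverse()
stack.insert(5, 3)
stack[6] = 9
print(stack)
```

append stack[0]+stack[2] = 4+7 = 11 → [4, 0, 7, 7, 11]
stack[-1] = stack[0]*stack[0] = 4*4 = 16 → [4, 0, 7, 7, 16]
stack[-4] = stack[0]+stack[0] = 4+4 = 8 → [4, 8, 7, 7, 16]
insert 7 at 4 → [4, 8, 7, 7, 7, 16]
reverse → [16, 7, 7, 7, 8, 4]
insert 3 at 5 → [16, 7, 7, 7, 8, 3, 4]
stack[6] = 9 → [16, 7, 7, 7, 8, 3, 9]

[16, 7, 7, 7, 8, 3, 9]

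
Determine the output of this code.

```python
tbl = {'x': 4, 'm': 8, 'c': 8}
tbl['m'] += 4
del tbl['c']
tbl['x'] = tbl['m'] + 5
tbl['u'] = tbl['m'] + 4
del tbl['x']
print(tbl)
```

tbl['m'] = 8+4 = 12 → {'x': 4, 'm': 12, 'c': 8}
del 'c' → {'x': 4, 'm': 12}
tbl['x'] = tbl['m']+5 = 17 → {'x': 17, 'm': 12}
tbl['u'] = tbl['m']+4 = 16 → {'x': 17, 'm': 12, 'u': 16}
del 'x' → {'m': 12, 'u': 16}

{'m': 12, 'u': 16}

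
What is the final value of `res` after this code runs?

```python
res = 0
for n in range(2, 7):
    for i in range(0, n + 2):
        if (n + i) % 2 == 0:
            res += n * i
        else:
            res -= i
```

n=2,i=0: even sum, res = 0+0 = 0
n=2,i=1: odd sum, res = 0-1 = -1
n=2,i=2: even sum, res = (-1)+4 = 3
n=2,i=3: odd sum, res = 3-3 = 0
n=3,i=0: odd sum, res = 0-0 = 0
n=3,i=1: even sum, res = 0+3 = 3
n=3,i=2: odd sum, res = 3-2 = 1
n=3,i=3: even sum, res = 1+9 = 10
n=3,i=4: odd sum, res = 10-4 = 6
n=4,i=0: even sum, res = 6+0 = 6
n=4,i=1: odd sum, res = 6-1 = 5
n=4,i=2: even sum, res = 5+8 = 13
n=4,i=3: odd sum, res = 13-3 = 10
n=4,i=4: even sum, res = 10+16 = 26
n=4,i=5: odd sum, res = 26-5 = 21
n=5,i=0: odd sum, res = 21-0 = 21
n=5,i=1: even sum, res = 21+5 = 26
n=5,i=2: odd sum, res = 26-2 = 24
n=5,i=3: even sum, res = 24+15 = 39
n=5,i=4: odd sum, res = 39-4 = 35
n=5,i=5: even sum, res = 35+25 = 60
n=5,i=6: odd sum, res = 60-6 = 54
n=6,i=0: even sum, res = 54+0 = 54
n=6,i=1: odd sum, res = 54-1 = 53
n=6,i=2: even sum, res = 53+12 = 65
n=6,i=3: odd sum, res = 65-3 = 62
n=6,i=4: even sum, res = 62+24 = 86
n=6,i=5: odd sum, res = 86-5 = 81
n=6,i=6: even sum, res = 81+36 = 117
n=6,i=7: odd sum, res = 117-7 = 110

110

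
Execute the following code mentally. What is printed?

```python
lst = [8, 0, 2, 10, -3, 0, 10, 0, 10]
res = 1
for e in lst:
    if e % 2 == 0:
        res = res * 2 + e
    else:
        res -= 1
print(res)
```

e=8: even, res = 1*2+8 = 10
e=0: even, res = 10*2+0 = 20
e=2: even, res = 20*2+2 = 42
e=10: even, res = 42*2+10 = 94
e=-3: not even, res = 94-1 = 93
e=0: even, res = 93*2+0 = 186
e=10: even, res = 186*2+10 = 382
e=0: even, res = 382*2+0 = 764
e=10: even, res = 764*2+10 = 1538

1538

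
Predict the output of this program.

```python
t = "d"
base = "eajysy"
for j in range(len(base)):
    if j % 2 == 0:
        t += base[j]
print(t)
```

dejs

j=0: add 'e' → 'de'
j=1: skip
j=2: add 'j' → 'dej'
j=3: skip
j=4: add 's' → 'dejs'
j=5: skip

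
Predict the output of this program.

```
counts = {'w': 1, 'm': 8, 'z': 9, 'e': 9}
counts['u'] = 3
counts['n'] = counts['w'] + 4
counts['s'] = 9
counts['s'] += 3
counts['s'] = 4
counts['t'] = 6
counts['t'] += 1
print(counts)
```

counts['u'] = 3 → {'w': 1, 'm': 8, 'z': 9, 'e': 9, 'u': 3}
counts['n'] = counts['w']+4 = 5 → {'w': 1, 'm': 8, 'z': 9, 'e': 9, 'u': 3, 'n': 5}
counts['s'] = 9 → {'w': 1, 'm': 8, 'z': 9, 'e': 9, 'u': 3, 'n': 5, 's': 9}
counts['s'] = 9+3 = 12 → {'w': 1, 'm': 8, 'z': 9, 'e': 9, 'u': 3, 'n': 5, 's': 12}
counts['s'] = 4 → {'w': 1, 'm': 8, 'z': 9, 'e': 9, 'u': 3, 'n': 5, 's': 4}
counts['t'] = 6 → {'w': 1, 'm': 8, 'z': 9, 'e': 9, 'u': 3, 'n': 5, 's': 4, 't': 6}
counts['t'] = 6+1 = 7 → {'w': 1, 'm': 8, 'z': 9, 'e': 9, 'u': 3, 'n': 5, 's': 4, 't': 7}

{'w': 1, 'm': 8, 'z': 9, 'e': 9, 'u': 3, 'n': 5, 's': 4, 't': 7}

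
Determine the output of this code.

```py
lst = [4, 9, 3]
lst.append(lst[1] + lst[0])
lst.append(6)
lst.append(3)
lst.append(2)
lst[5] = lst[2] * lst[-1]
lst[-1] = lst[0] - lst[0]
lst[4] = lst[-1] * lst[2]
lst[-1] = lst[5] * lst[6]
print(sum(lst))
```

35

append lst[1]+lst[0] = 9+4 = 13 → [4, 9, 3, 13]
append 6 → [4, 9, 3, 13, 6]
append 3 → [4, 9, 3, 13, 6, 3]
append 2 → [4, 9, 3, 13, 6, 3, 2]
lst[5] = lst[2]*lst[-1] = 3*2 = 6 → [4, 9, 3, 13, 6, 6, 2]
lst[-1] = lst[0]-lst[0] = 4-4 = 0 → [4, 9, 3, 13, 6, 6, 0]
lst[4] = lst[-1]*lst[2] = 0*3 = 0 → [4, 9, 3, 13, 0, 6, 0]
lst[-1] = lst[5]*lst[6] = 6*0 = 0 → [4, 9, 3, 13, 0, 6, 0]
sum = 35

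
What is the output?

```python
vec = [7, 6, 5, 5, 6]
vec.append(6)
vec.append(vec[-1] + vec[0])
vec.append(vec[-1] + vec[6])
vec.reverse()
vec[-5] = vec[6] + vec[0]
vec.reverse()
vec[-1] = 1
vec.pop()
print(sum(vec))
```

74

append 6 → [7, 6, 5, 5, 6, 6]
append vec[-1]+vec[0] = 6+7 = 13 → [7, 6, 5, 5, 6, 6, 13]
append vec[-1]+vec[6] = 13+13 = 26 → [7, 6, 5, 5, 6, 6, 13, 26]
reverse → [26, 13, 6, 6, 5, 5, 6, 7]
vec[-5] = vec[6]+vec[0] = 6+26 = 32 → [26, 13, 6, 32, 5, 5, 6, 7]
reverse → [7, 6, 5, 5, 32, 6, 13, 26]
vec[-1] = 1 → [7, 6, 5, 5, 32, 6, 13, 1]
pop() removes 1 → [7, 6, 5, 5, 32, 6, 13]
sum = 74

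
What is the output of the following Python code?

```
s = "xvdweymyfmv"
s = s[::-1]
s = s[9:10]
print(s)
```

reverse → 'vmfymyewdvx'
slice [9:10] → 'v'

v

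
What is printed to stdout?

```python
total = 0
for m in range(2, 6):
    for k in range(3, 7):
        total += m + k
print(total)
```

128

m=2,k=3: total = 0+5 = 5
m=2,k=4: total = 5+6 = 11
m=2,k=5: total = 11+7 = 18
m=2,k=6: total = 18+8 = 26
m=3,k=3: total = 26+6 = 32
m=3,k=4: total = 32+7 = 39
m=3,k=5: total = 39+8 = 47
m=3,k=6: total = 47+9 = 56
m=4,k=3: total = 56+7 = 63
m=4,k=4: total = 63+8 = 71
m=4,k=5: total = 71+9 = 80
m=4,k=6: total = 80+10 = 90
m=5,k=3: total = 90+8 = 98
m=5,k=4: total = 98+9 = 107
m=5,k=5: total = 107+10 = 117
m=5,k=6: total = 117+11 = 128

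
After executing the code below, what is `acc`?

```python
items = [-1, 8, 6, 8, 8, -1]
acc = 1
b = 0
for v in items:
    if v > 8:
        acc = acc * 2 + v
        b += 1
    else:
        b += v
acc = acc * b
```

28

v=-1: not >8; b=-1
v=8: not >8; b=7
v=6: not >8; b=13
v=8: not >8; b=21
v=8: not >8; b=29
v=-1: not >8; b=28
acc*b = 1*28 = 28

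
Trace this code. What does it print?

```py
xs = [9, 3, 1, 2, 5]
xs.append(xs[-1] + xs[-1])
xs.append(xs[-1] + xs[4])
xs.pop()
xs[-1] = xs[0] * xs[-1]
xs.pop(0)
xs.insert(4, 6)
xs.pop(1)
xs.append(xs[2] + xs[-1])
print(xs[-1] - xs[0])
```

append xs[-1]+xs[-1] = 5+5 = 10 → [9, 3, 1, 2, 5, 10]
append xs[-1]+xs[4] = 10+5 = 15 → [9, 3, 1, 2, 5, 10, 15]
pop() removes 15 → [9, 3, 1, 2, 5, 10]
xs[-1] = xs[0]*xs[-1] = 9*10 = 90 → [9, 3, 1, 2, 5, 90]
pop(0) removes 9 → [3, 1, 2, 5, 90]
insert 6 at 4 → [3, 1, 2, 5, 6, 90]
pop(1) removes 1 → [3, 2, 5, 6, 90]
append xs[2]+xs[-1] = 5+90 = 95 → [3, 2, 5, 6, 90, 95]
xs[-1]-xs[0] = 95-3 = 92

92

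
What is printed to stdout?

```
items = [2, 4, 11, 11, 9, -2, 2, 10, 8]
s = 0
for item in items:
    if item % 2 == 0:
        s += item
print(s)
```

item=2: even, s = 0+2 = 2
item=4: even, s = 2+4 = 6
item=11: not even
item=11: not even
item=9: not even
item=-2: even, s = 6+(-2) = 4
item=2: even, s = 4+2 = 6
item=10: even, s = 6+10 = 16
item=8: even, s = 16+8 = 24

24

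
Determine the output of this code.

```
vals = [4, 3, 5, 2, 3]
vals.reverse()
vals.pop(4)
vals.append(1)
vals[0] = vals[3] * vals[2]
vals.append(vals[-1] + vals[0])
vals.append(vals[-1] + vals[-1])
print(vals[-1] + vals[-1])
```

reverse → [3, 2, 5, 3, 4]
pop(4) removes 4 → [3, 2, 5, 3]
append 1 → [3, 2, 5, 3, 1]
vals[0] = vals[3]*vals[2] = 3*5 = 15 → [15, 2, 5, 3, 1]
append vals[-1]+vals[0] = 1+15 = 16 → [15, 2, 5, 3, 1, 16]
append vals[-1]+vals[-1] = 16+16 = 32 → [15, 2, 5, 3, 1, 16, 32]
vals[-1]+vals[-1] = 32+32 = 64

64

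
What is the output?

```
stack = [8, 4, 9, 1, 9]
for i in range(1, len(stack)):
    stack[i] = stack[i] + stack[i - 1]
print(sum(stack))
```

94

i=1: stack[1] = 4+8 = 12 → [8, 12, 9, 1, 9]
i=2: stack[2] = 9+12 = 21 → [8, 12, 21, 1, 9]
i=3: stack[3] = 1+21 = 22 → [8, 12, 21, 22, 9]
i=4: stack[4] = 9+22 = 31 → [8, 12, 21, 22, 31]
sum = 94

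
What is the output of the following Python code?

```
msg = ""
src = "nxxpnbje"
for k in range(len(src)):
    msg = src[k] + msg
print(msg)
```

ejbnpxxn

k=0: prepend 'n' → 'n'
k=1: prepend 'x' → 'xn'
k=2: prepend 'x' → 'xxn'
k=3: prepend 'p' → 'pxxn'
k=4: prepend 'n' → 'npxxn'
k=5: prepend 'b' → 'bnpxxn'
k=6: prepend 'j' → 'jbnpxxn'
k=7: prepend 'e' → 'ejbnpxxn'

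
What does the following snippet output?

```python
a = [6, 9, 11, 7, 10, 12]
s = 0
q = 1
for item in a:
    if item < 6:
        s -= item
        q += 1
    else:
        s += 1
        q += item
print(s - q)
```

item=6: not <6, s = 0+1 = 1; q=7
item=9: not <6, s = 1+1 = 2; q=16
item=11: not <6, s = 2+1 = 3; q=27
item=7: not <6, s = 3+1 = 4; q=34
item=10: not <6, s = 4+1 = 5; q=44
item=12: not <6, s = 5+1 = 6; q=56
s-q = 6-56 = -50

-50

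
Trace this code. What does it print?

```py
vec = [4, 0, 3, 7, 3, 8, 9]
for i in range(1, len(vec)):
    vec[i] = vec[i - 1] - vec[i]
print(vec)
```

[4, 4, 1, -6, -9, -17, -26]

i=1: vec[1] = 4-0 = 4 → [4, 4, 3, 7, 3, 8, 9]
i=2: vec[2] = 4-3 = 1 → [4, 4, 1, 7, 3, 8, 9]
i=3: vec[3] = 1-7 = -6 → [4, 4, 1, -6, 3, 8, 9]
i=4: vec[4] = (-6)-3 = -9 → [4, 4, 1, -6, -9, 8, 9]
i=5: vec[5] = (-9)-8 = -17 → [4, 4, 1, -6, -9, -17, 9]
i=6: vec[6] = (-17)-9 = -26 → [4, 4, 1, -6, -9, -17, -26]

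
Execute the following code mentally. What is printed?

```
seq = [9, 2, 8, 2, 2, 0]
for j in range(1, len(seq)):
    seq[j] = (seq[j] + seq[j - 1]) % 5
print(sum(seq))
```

21

j=1: seq[1] = (2+9)%5 = 1 → [9, 1, 8, 2, 2, 0]
j=2: seq[2] = (8+1)%5 = 4 → [9, 1, 4, 2, 2, 0]
j=3: seq[3] = (2+4)%5 = 1 → [9, 1, 4, 1, 2, 0]
j=4: seq[4] = (2+1)%5 = 3 → [9, 1, 4, 1, 3, 0]
j=5: seq[5] = (0+3)%5 = 3 → [9, 1, 4, 1, 3, 3]
sum = 21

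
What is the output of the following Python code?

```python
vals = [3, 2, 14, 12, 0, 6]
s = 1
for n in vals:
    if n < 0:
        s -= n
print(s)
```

n=3: not <0
n=2: not <0
n=14: not <0
n=12: not <0
n=0: not <0
n=6: not <0

1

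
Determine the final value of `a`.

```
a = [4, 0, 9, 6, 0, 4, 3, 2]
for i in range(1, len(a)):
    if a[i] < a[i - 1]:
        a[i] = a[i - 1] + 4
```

i=1: 0<4, a[1] = 4+4 = 8 → [4, 8, 9, 6, 0, 4, 3, 2]
i=2: 9>=8, unchanged → [4, 8, 9, 6, 0, 4, 3, 2]
i=3: 6<9, a[3] = 9+4 = 13 → [4, 8, 9, 13, 0, 4, 3, 2]
i=4: 0<13, a[4] = 13+4 = 17 → [4, 8, 9, 13, 17, 4, 3, 2]
i=5: 4<17, a[5] = 17+4 = 21 → [4, 8, 9, 13, 17, 21, 3, 2]
i=6: 3<21, a[6] = 21+4 = 25 → [4, 8, 9, 13, 17, 21, 25, 2]
i=7: 2<25, a[7] = 25+4 = 29 → [4, 8, 9, 13, 17, 21, 25, 29]

[4, 8, 9, 13, 17, 21, 25, 29]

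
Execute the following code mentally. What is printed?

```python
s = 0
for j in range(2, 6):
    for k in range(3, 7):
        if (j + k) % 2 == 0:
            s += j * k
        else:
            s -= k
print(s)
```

j=2,k=3: odd sum, s = 0-3 = -3
j=2,k=4: even sum, s = (-3)+8 = 5
j=2,k=5: odd sum, s = 5-5 = 0
j=2,k=6: even sum, s = 0+12 = 12
j=3,k=3: even sum, s = 12+9 = 21
j=3,k=4: odd sum, s = 21-4 = 17
j=3,k=5: even sum, s = 17+15 = 32
j=3,k=6: odd sum, s = 32-6 = 26
j=4,k=3: odd sum, s = 26-3 = 23
j=4,k=4: even sum, s = 23+16 = 39
j=4,k=5: odd sum, s = 39-5 = 34
j=4,k=6: even sum, s = 34+24 = 58
j=5,k=3: even sum, s = 58+15 = 73
j=5,k=4: odd sum, s = 73-4 = 69
j=5,k=5: even sum, s = 69+25 = 94
j=5,k=6: odd sum, s = 94-6 = 88

88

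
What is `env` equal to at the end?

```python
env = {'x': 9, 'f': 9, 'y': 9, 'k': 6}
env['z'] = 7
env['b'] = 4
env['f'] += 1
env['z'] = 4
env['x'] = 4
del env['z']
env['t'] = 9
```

env['z'] = 7 → {'x': 9, 'f': 9, 'y': 9, 'k': 6, 'z': 7}
env['b'] = 4 → {'x': 9, 'f': 9, 'y': 9, 'k': 6, 'z': 7, 'b': 4}
env['f'] = 9+1 = 10 → {'x': 9, 'f': 10, 'y': 9, 'k': 6, 'z': 7, 'b': 4}
env['z'] = 4 → {'x': 9, 'f': 10, 'y': 9, 'k': 6, 'z': 4, 'b': 4}
env['x'] = 4 → {'x': 4, 'f': 10, 'y': 9, 'k': 6, 'z': 4, 'b': 4}
del 'z' → {'x': 4, 'f': 10, 'y': 9, 'k': 6, 'b': 4}
env['t'] = 9 → {'x': 4, 'f': 10, 'y': 9, 'k': 6, 'b': 4, 't': 9}

{'x': 4, 'f': 10, 'y': 9, 'k': 6, 'b': 4, 't': 9}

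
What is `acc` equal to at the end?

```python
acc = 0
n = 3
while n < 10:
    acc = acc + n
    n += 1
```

n=3: acc = 0+3 = 3
n=4: acc = 3+4 = 7
n=5: acc = 7+5 = 12
n=6: acc = 12+6 = 18
n=7: acc = 18+7 = 25
n=8: acc = 25+8 = 33
n=9: acc = 33+9 = 42

42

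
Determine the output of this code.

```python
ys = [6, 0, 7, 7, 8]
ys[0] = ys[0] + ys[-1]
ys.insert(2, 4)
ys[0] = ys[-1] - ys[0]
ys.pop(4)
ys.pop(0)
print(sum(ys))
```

19

ys[0] = ys[0]+ys[-1] = 6+8 = 14 → [14, 0, 7, 7, 8]
insert 4 at 2 → [14, 0, 4, 7, 7, 8]
ys[0] = ys[-1]-ys[0] = 8-14 = -6 → [-6, 0, 4, 7, 7, 8]
pop(4) removes 7 → [-6, 0, 4, 7, 8]
pop(0) removes -6 → [0, 4, 7, 8]
sum = 19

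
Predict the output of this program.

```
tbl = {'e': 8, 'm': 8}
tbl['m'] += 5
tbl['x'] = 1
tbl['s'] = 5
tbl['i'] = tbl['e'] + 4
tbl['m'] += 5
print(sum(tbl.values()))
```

44

tbl['m'] = 8+5 = 13 → {'e': 8, 'm': 13}
tbl['x'] = 1 → {'e': 8, 'm': 13, 'x': 1}
tbl['s'] = 5 → {'e': 8, 'm': 13, 'x': 1, 's': 5}
tbl['i'] = tbl['e']+4 = 12 → {'e': 8, 'm': 13, 'x': 1, 's': 5, 'i': 12}
tbl['m'] = 13+5 = 18 → {'e': 8, 'm': 18, 'x': 1, 's': 5, 'i': 12}
sum of values = 44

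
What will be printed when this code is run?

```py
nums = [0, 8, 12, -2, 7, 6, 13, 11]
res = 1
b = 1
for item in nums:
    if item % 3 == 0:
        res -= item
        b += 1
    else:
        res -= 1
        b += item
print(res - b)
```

-63

item=0: %3==0, res = 1-0 = 1; b=2
item=8: not %3==0, res = 1-1 = 0; b=10
item=12: %3==0, res = 0-12 = -12; b=11
item=-2: not %3==0, res = (-12)-1 = -13; b=9
item=7: not %3==0, res = (-13)-1 = -14; b=16
item=6: %3==0, res = (-14)-6 = -20; b=17
item=13: not %3==0, res = (-20)-1 = -21; b=30
item=11: not %3==0, res = (-21)-1 = -22; b=41
res-b = (-22)-41 = -63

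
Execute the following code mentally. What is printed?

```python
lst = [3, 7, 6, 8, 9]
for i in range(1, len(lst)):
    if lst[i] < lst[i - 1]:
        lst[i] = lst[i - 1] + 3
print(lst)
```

i=1: 7>=3, unchanged → [3, 7, 6, 8, 9]
i=2: 6<7, lst[2] = 7+3 = 10 → [3, 7, 10, 8, 9]
i=3: 8<10, lst[3] = 10+3 = 13 → [3, 7, 10, 13, 9]
i=4: 9<13, lst[4] = 13+3 = 16 → [3, 7, 10, 13, 16]

[3, 7, 10, 13, 16]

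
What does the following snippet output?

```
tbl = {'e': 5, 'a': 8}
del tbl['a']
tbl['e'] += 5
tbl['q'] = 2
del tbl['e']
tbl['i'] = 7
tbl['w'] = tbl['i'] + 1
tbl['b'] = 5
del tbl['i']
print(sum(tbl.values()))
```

del 'a' → {'e': 5}
tbl['e'] = 5+5 = 10 → {'e': 10}
tbl['q'] = 2 → {'e': 10, 'q': 2}
del 'e' → {'q': 2}
tbl['i'] = 7 → {'q': 2, 'i': 7}
tbl['w'] = tbl['i']+1 = 8 → {'q': 2, 'i': 7, 'w': 8}
tbl['b'] = 5 → {'q': 2, 'i': 7, 'w': 8, 'b': 5}
del 'i' → {'q': 2, 'w': 8, 'b': 5}
sum of values = 15

15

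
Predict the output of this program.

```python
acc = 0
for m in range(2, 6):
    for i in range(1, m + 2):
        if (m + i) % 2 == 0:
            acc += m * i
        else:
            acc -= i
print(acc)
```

m=2,i=1: odd sum, acc = 0-1 = -1
m=2,i=2: even sum, acc = (-1)+4 = 3
m=2,i=3: odd sum, acc = 3-3 = 0
m=3,i=1: even sum, acc = 0+3 = 3
m=3,i=2: odd sum, acc = 3-2 = 1
m=3,i=3: even sum, acc = 1+9 = 10
m=3,i=4: odd sum, acc = 10-4 = 6
m=4,i=1: odd sum, acc = 6-1 = 5
m=4,i=2: even sum, acc = 5+8 = 13
m=4,i=3: odd sum, acc = 13-3 = 10
m=4,i=4: even sum, acc = 10+16 = 26
m=4,i=5: odd sum, acc = 26-5 = 21
m=5,i=1: even sum, acc = 21+5 = 26
m=5,i=2: odd sum, acc = 26-2 = 24
m=5,i=3: even sum, acc = 24+15 = 39
m=5,i=4: odd sum, acc = 39-4 = 35
m=5,i=5: even sum, acc = 35+25 = 60
m=5,i=6: odd sum, acc = 60-6 = 54

54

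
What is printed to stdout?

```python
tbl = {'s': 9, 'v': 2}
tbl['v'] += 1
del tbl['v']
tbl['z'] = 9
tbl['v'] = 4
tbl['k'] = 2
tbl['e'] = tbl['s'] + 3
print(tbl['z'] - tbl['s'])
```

0

tbl['v'] = 2+1 = 3 → {'s': 9, 'v': 3}
del 'v' → {'s': 9}
tbl['z'] = 9 → {'s': 9, 'z': 9}
tbl['v'] = 4 → {'s': 9, 'z': 9, 'v': 4}
tbl['k'] = 2 → {'s': 9, 'z': 9, 'v': 4, 'k': 2}
tbl['e'] = tbl['s']+3 = 12 → {'s': 9, 'z': 9, 'v': 4, 'k': 2, 'e': 12}
tbl['z']-tbl['s'] = 9-9 = 0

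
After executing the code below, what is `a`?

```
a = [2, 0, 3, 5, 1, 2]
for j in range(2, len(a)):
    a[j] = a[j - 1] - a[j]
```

j=2: a[2] = 0-3 = -3 → [2, 0, -3, 5, 1, 2]
j=3: a[3] = (-3)-5 = -8 → [2, 0, -3, -8, 1, 2]
j=4: a[4] = (-8)-1 = -9 → [2, 0, -3, -8, -9, 2]
j=5: a[5] = (-9)-2 = -11 → [2, 0, -3, -8, -9, -11]

[2, 0, -3, -8, -9, -11]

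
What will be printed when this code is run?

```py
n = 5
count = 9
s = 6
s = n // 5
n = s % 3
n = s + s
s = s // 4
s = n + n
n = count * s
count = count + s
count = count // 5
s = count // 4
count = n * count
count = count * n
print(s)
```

s = 5//5 = 1
n = 1%3 = 1
n = 1+1 = 2
s = 1//4 = 0
s = 2+2 = 4
n = 9*4 = 36
count = 9+4 = 13
count = 13//5 = 2
s = 2//4 = 0
count = 36*2 = 72
count = 72*36 = 2592

0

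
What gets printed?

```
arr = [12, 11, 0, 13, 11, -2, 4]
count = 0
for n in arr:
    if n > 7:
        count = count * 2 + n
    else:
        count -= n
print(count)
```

n=12: >7, count = 0*2+12 = 12
n=11: >7, count = 12*2+11 = 35
n=0: not >7, count = 35-0 = 35
n=13: >7, count = 35*2+13 = 83
n=11: >7, count = 83*2+11 = 177
n=-2: not >7, count = 177-(-2) = 179
n=4: not >7, count = 179-4 = 175

175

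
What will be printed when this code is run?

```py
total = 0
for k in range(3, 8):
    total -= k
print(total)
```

-25

k=3: total = 0-3 = -3
k=4: total = (-3)-4 = -7
k=5: total = (-7)-5 = -12
k=6: total = (-12)-6 = -18
k=7: total = (-18)-7 = -25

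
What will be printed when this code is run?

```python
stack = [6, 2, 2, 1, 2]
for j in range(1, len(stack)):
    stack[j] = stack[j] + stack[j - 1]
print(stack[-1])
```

j=1: stack[1] = 2+6 = 8 → [6, 8, 2, 1, 2]
j=2: stack[2] = 2+8 = 10 → [6, 8, 10, 1, 2]
j=3: stack[3] = 1+10 = 11 → [6, 8, 10, 11, 2]
j=4: stack[4] = 2+11 = 13 → [6, 8, 10, 11, 13]

13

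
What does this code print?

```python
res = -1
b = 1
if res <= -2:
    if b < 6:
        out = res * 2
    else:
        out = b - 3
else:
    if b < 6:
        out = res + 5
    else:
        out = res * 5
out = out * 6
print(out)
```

res=-1, b=1
res <= -2 is False; b < 6 is True
→ out = res + 5 = 4
out = 4*6 = 24

24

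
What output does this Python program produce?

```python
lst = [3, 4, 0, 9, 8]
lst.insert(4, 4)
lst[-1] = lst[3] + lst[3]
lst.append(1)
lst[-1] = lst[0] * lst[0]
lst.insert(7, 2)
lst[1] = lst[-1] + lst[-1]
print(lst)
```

[3, 4, 0, 9, 4, 18, 9, 2]

insert 4 at 4 → [3, 4, 0, 9, 4, 8]
lst[-1] = lst[3]+lst[3] = 9+9 = 18 → [3, 4, 0, 9, 4, 18]
append 1 → [3, 4, 0, 9, 4, 18, 1]
lst[-1] = lst[0]*lst[0] = 3*3 = 9 → [3, 4, 0, 9, 4, 18, 9]
insert 2 at 7 → [3, 4, 0, 9, 4, 18, 9, 2]
lst[1] = lst[-1]+lst[-1] = 2+2 = 4 → [3, 4, 0, 9, 4, 18, 9, 2]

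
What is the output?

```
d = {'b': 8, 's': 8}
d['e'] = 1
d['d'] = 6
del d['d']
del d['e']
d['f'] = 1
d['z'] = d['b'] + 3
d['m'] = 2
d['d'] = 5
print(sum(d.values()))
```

d['e'] = 1 → {'b': 8, 's': 8, 'e': 1}
d['d'] = 6 → {'b': 8, 's': 8, 'e': 1, 'd': 6}
del 'd' → {'b': 8, 's': 8, 'e': 1}
del 'e' → {'b': 8, 's': 8}
d['f'] = 1 → {'b': 8, 's': 8, 'f': 1}
d['z'] = d['b']+3 = 11 → {'b': 8, 's': 8, 'f': 1, 'z': 11}
d['m'] = 2 → {'b': 8, 's': 8, 'f': 1, 'z': 11, 'm': 2}
d['d'] = 5 → {'b': 8, 's': 8, 'f': 1, 'z': 11, 'm': 2, 'd': 5}
sum of values = 35

35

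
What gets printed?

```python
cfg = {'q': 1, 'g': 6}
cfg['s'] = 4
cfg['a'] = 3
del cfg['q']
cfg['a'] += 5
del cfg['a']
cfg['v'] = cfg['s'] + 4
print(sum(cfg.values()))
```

18

cfg['s'] = 4 → {'q': 1, 'g': 6, 's': 4}
cfg['a'] = 3 → {'q': 1, 'g': 6, 's': 4, 'a': 3}
del 'q' → {'g': 6, 's': 4, 'a': 3}
cfg['a'] = 3+5 = 8 → {'g': 6, 's': 4, 'a': 8}
del 'a' → {'g': 6, 's': 4}
cfg['v'] = cfg['s']+4 = 8 → {'g': 6, 's': 4, 'v': 8}
sum of values = 18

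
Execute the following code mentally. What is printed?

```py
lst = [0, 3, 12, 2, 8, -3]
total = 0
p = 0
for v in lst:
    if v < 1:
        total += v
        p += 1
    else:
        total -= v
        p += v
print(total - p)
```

-55

v=0: <1, total = 0+0 = 0; p=1
v=3: not <1, total = 0-3 = -3; p=4
v=12: not <1, total = (-3)-12 = -15; p=16
v=2: not <1, total = (-15)-2 = -17; p=18
v=8: not <1, total = (-17)-8 = -25; p=26
v=-3: <1, total = (-25)+(-3) = -28; p=27
total-p = (-28)-27 = -55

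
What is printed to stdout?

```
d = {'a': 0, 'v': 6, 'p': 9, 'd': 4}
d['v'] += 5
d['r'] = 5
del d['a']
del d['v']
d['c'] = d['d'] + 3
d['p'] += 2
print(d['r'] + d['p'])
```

d['v'] = 6+5 = 11 → {'a': 0, 'v': 11, 'p': 9, 'd': 4}
d['r'] = 5 → {'a': 0, 'v': 11, 'p': 9, 'd': 4, 'r': 5}
del 'a' → {'v': 11, 'p': 9, 'd': 4, 'r': 5}
del 'v' → {'p': 9, 'd': 4, 'r': 5}
d['c'] = d['d']+3 = 7 → {'p': 9, 'd': 4, 'r': 5, 'c': 7}
d['p'] = 9+2 = 11 → {'p': 11, 'd': 4, 'r': 5, 'c': 7}
d['r']+d['p'] = 5+11 = 16

16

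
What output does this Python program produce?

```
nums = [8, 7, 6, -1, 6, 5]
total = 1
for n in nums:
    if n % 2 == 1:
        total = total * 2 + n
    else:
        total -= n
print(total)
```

n=8: not odd, total = 1-8 = -7
n=7: odd, total = (-7)*2+7 = -7
n=6: not odd, total = (-7)-6 = -13
n=-1: odd, total = (-13)*2+(-1) = -27
n=6: not odd, total = (-27)-6 = -33
n=5: odd, total = (-33)*2+5 = -61

-61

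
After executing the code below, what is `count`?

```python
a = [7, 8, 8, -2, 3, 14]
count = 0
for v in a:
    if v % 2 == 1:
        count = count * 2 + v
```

17

v=7: odd, count = 0*2+7 = 7
v=8: not odd
v=8: not odd
v=-2: not odd
v=3: odd, count = 7*2+3 = 17
v=14: not odd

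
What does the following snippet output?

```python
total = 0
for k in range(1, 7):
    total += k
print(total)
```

k=1: total = 0+1 = 1
k=2: total = 1+2 = 3
k=3: total = 3+3 = 6
k=4: total = 6+4 = 10
k=5: total = 10+5 = 15
k=6: total = 15+6 = 21

21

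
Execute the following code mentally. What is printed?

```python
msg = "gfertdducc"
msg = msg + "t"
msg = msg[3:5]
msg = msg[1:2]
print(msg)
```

+ 't' → 'gfertdducct'
slice [3:5] → 'rt'
slice [1:2] → 't'

t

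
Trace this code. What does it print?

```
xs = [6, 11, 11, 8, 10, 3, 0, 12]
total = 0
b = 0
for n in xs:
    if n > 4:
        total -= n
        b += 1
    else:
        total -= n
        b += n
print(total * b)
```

-549

n=6: >4, total = 0-6 = -6; b=1
n=11: >4, total = (-6)-11 = -17; b=2
n=11: >4, total = (-17)-11 = -28; b=3
n=8: >4, total = (-28)-8 = -36; b=4
n=10: >4, total = (-36)-10 = -46; b=5
n=3: not >4, total = (-46)-3 = -49; b=8
n=0: not >4, total = (-49)-0 = -49; b=8
n=12: >4, total = (-49)-12 = -61; b=9
total*b = (-61)*9 = -549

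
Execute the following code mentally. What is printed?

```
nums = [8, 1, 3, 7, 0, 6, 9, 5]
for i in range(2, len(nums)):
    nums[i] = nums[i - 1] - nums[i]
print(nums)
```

[8, 1, -2, -9, -9, -15, -24, -29]

i=2: nums[2] = 1-3 = -2 → [8, 1, -2, 7, 0, 6, 9, 5]
i=3: nums[3] = (-2)-7 = -9 → [8, 1, -2, -9, 0, 6, 9, 5]
i=4: nums[4] = (-9)-0 = -9 → [8, 1, -2, -9, -9, 6, 9, 5]
i=5: nums[5] = (-9)-6 = -15 → [8, 1, -2, -9, -9, -15, 9, 5]
i=6: nums[6] = (-15)-9 = -24 → [8, 1, -2, -9, -9, -15, -24, 5]
i=7: nums[7] = (-24)-5 = -29 → [8, 1, -2, -9, -9, -15, -24, -29]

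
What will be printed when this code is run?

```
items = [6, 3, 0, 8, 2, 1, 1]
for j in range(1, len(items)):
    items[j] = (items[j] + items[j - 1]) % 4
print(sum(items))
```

13

j=1: items[1] = (3+6)%4 = 1 → [6, 1, 0, 8, 2, 1, 1]
j=2: items[2] = (0+1)%4 = 1 → [6, 1, 1, 8, 2, 1, 1]
j=3: items[3] = (8+1)%4 = 1 → [6, 1, 1, 1, 2, 1, 1]
j=4: items[4] = (2+1)%4 = 3 → [6, 1, 1, 1, 3, 1, 1]
j=5: items[5] = (1+3)%4 = 0 → [6, 1, 1, 1, 3, 0, 1]
j=6: items[6] = (1+0)%4 = 1 → [6, 1, 1, 1, 3, 0, 1]
sum = 13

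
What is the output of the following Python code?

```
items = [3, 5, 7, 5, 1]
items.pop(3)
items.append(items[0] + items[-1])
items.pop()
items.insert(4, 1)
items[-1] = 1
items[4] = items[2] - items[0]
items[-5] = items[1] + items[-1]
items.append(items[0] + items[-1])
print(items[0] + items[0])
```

18

pop(3) removes 5 → [3, 5, 7, 1]
append items[0]+items[-1] = 3+1 = 4 → [3, 5, 7, 1, 4]
pop() removes 4 → [3, 5, 7, 1]
insert 1 at 4 → [3, 5, 7, 1, 1]
items[-1] = 1 → [3, 5, 7, 1, 1]
items[4] = items[2]-items[0] = 7-3 = 4 → [3, 5, 7, 1, 4]
items[-5] = items[1]+items[-1] = 5+4 = 9 → [9, 5, 7, 1, 4]
append items[0]+items[-1] = 9+4 = 13 → [9, 5, 7, 1, 4, 13]
items[0]+items[0] = 9+9 = 18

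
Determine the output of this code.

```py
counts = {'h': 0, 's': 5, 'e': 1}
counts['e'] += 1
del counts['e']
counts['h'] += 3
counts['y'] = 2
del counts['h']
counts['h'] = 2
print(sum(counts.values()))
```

9

counts['e'] = 1+1 = 2 → {'h': 0, 's': 5, 'e': 2}
del 'e' → {'h': 0, 's': 5}
counts['h'] = 0+3 = 3 → {'h': 3, 's': 5}
counts['y'] = 2 → {'h': 3, 's': 5, 'y': 2}
del 'h' → {'s': 5, 'y': 2}
counts['h'] = 2 → {'s': 5, 'y': 2, 'h': 2}
sum of values = 9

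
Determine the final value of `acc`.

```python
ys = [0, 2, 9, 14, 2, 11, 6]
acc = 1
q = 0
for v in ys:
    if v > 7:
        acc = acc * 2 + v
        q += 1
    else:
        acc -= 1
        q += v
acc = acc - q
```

51

v=0: not >7, acc = 1-1 = 0; q=0
v=2: not >7, acc = 0-1 = -1; q=2
v=9: >7, acc = (-1)*2+9 = 7; q=3
v=14: >7, acc = 7*2+14 = 28; q=4
v=2: not >7, acc = 28-1 = 27; q=6
v=11: >7, acc = 27*2+11 = 65; q=7
v=6: not >7, acc = 65-1 = 64; q=13
acc-q = 64-13 = 51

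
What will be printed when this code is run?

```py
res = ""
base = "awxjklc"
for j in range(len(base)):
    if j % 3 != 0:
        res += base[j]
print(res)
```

j=0: skip
j=1: add 'w' → 'w'
j=2: add 'x' → 'wx'
j=3: skip
j=4: add 'k' → 'wxk'
j=5: add 'l' → 'wxkl'
j=6: skip

wxkl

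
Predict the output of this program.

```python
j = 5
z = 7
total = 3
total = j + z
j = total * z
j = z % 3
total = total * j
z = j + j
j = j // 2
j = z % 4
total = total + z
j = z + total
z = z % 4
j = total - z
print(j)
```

total = 5+7 = 12
j = 12*7 = 84
j = 7%3 = 1
total = 12*1 = 12
z = 1+1 = 2
j = 1//2 = 0
j = 2%4 = 2
total = 12+2 = 14
j = 2+14 = 16
z = 2%4 = 2
j = 14-2 = 12

12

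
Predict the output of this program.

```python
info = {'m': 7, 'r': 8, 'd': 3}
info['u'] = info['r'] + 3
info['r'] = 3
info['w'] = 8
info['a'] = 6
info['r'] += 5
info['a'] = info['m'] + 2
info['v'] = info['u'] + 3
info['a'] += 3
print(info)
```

info['u'] = info['r']+3 = 11 → {'m': 7, 'r': 8, 'd': 3, 'u': 11}
info['r'] = 3 → {'m': 7, 'r': 3, 'd': 3, 'u': 11}
info['w'] = 8 → {'m': 7, 'r': 3, 'd': 3, 'u': 11, 'w': 8}
info['a'] = 6 → {'m': 7, 'r': 3, 'd': 3, 'u': 11, 'w': 8, 'a': 6}
info['r'] = 3+5 = 8 → {'m': 7, 'r': 8, 'd': 3, 'u': 11, 'w': 8, 'a': 6}
info['a'] = info['m']+2 = 9 → {'m': 7, 'r': 8, 'd': 3, 'u': 11, 'w': 8, 'a': 9}
info['v'] = info['u']+3 = 14 → {'m': 7, 'r': 8, 'd': 3, 'u': 11, 'w': 8, 'a': 9, 'v': 14}
info['a'] = 9+3 = 12 → {'m': 7, 'r': 8, 'd': 3, 'u': 11, 'w': 8, 'a': 12, 'v': 14}

{'m': 7, 'r': 8, 'd': 3, 'u': 11, 'w': 8, 'a': 12, 'v': 14}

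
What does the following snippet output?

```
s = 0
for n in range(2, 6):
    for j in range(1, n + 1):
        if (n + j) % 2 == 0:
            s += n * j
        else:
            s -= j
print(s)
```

n=2,j=1: odd sum, s = 0-1 = -1
n=2,j=2: even sum, s = (-1)+4 = 3
n=3,j=1: even sum, s = 3+3 = 6
n=3,j=2: odd sum, s = 6-2 = 4
n=3,j=3: even sum, s = 4+9 = 13
n=4,j=1: odd sum, s = 13-1 = 12
n=4,j=2: even sum, s = 12+8 = 20
n=4,j=3: odd sum, s = 20-3 = 17
n=4,j=4: even sum, s = 17+16 = 33
n=5,j=1: even sum, s = 33+5 = 38
n=5,j=2: odd sum, s = 38-2 = 36
n=5,j=3: even sum, s = 36+15 = 51
n=5,j=4: odd sum, s = 51-4 = 47
n=5,j=5: even sum, s = 47+25 = 72

72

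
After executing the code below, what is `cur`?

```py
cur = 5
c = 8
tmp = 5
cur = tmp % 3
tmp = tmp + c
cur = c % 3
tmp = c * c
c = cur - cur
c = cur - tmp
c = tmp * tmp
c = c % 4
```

cur = 5%3 = 2
tmp = 5+8 = 13
cur = 8%3 = 2
tmp = 8*8 = 64
c = 2-2 = 0
c = 2-64 = -62
c = 64*64 = 4096
c = 4096%4 = 0

2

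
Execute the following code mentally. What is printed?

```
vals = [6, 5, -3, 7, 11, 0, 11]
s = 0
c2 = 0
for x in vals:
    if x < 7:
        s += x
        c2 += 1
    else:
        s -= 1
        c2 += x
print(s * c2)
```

x=6: <7, s = 0+6 = 6; c2=1
x=5: <7, s = 6+5 = 11; c2=2
x=-3: <7, s = 11+(-3) = 8; c2=3
x=7: not <7, s = 8-1 = 7; c2=10
x=11: not <7, s = 7-1 = 6; c2=21
x=0: <7, s = 6+0 = 6; c2=22
x=11: not <7, s = 6-1 = 5; c2=33
s*c2 = 5*33 = 165

165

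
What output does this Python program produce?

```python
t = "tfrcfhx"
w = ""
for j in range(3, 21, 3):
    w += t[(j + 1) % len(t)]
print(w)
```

j=3: add t[4]='f' → 'f'
j=6: add t[0]='t' → 'ft'
j=9: add t[3]='c' → 'ftc'
j=12: add t[6]='x' → 'ftcx'
j=15: add t[2]='r' → 'ftcxr'
j=18: add t[5]='h' → 'ftcxrh'

ftcxrh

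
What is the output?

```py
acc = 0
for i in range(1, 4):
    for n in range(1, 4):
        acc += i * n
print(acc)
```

i=1,n=1: acc = 0+1 = 1
i=1,n=2: acc = 1+2 = 3
i=1,n=3: acc = 3+3 = 6
i=2,n=1: acc = 6+2 = 8
i=2,n=2: acc = 8+4 = 12
i=2,n=3: acc = 12+6 = 18
i=3,n=1: acc = 18+3 = 21
i=3,n=2: acc = 21+6 = 27
i=3,n=3: acc = 27+9 = 36

36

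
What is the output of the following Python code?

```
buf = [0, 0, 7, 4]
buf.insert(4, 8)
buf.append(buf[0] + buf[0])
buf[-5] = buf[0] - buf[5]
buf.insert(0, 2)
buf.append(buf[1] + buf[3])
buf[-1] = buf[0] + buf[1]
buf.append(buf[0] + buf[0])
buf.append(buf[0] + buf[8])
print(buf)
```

[2, 0, 0, 7, 4, 8, 0, 2, 4, 6]

insert 8 at 4 → [0, 0, 7, 4, 8]
append buf[0]+buf[0] = 0+0 = 0 → [0, 0, 7, 4, 8, 0]
buf[-5] = buf[0]-buf[5] = 0-0 = 0 → [0, 0, 7, 4, 8, 0]
insert 2 at 0 → [2, 0, 0, 7, 4, 8, 0]
append buf[1]+buf[3] = 0+7 = 7 → [2, 0, 0, 7, 4, 8, 0, 7]
buf[-1] = buf[0]+buf[1] = 2+0 = 2 → [2, 0, 0, 7, 4, 8, 0, 2]
append buf[0]+buf[0] = 2+2 = 4 → [2, 0, 0, 7, 4, 8, 0, 2, 4]
append buf[0]+buf[8] = 2+4 = 6 → [2, 0, 0, 7, 4, 8, 0, 2, 4, 6]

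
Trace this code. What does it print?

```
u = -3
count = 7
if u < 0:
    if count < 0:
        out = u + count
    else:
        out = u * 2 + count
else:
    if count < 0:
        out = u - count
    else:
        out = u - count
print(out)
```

1

u=-3, count=7
u < 0 is True; count < 0 is False
→ out = u * 2 + count = 1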